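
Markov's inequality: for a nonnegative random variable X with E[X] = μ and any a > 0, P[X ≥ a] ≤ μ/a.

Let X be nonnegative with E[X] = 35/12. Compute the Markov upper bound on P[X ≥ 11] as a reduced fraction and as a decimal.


μ = E[X] = 35/12, a = 11.
Markov: P[X ≥ 11] ≤ μ/a = (35/12)/11 = 35/132.
Numerically: ≈ 0.265152.
(Since a = 11 > μ = 2.916667, the bound 35/132 is < 1 and informative.)

P[X ≥ 11] ≤ 35/132 ≈ 0.265152.


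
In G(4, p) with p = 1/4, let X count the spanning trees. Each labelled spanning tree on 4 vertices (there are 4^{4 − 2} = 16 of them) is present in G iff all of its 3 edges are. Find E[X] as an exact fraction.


K_4 has 4^{4 − 2} = 16 labelled spanning trees.
For each such spanning tree H, let X_H = 1 if all 3 edges of H are present in G. Then P[X_H = 1] = p^{3} = (1/4)^{3} = 1/64.
Summing the indicators: E[X] = Σ_H E[X_H] = 16 · p^{3} = 16 · 1/64 = 1/4.
Numerically: E[X] ≈ 0.25.

E[X] = 16 · (1/4)^{3} = 1/4 ≈ 0.25.


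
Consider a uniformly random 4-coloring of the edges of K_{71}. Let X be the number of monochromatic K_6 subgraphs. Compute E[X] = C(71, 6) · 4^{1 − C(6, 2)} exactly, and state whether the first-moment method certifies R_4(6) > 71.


E[X] = C(71, 6) · 4^{1 − 15} = 143218999 · 4^{−14} = 143218999/268435456.
As a reduced fraction: E[X] = 143218999/268435456 ≈ 0.534.
Is E[X] < 1? YES.
Since E[X] < 1, there exists a 4-coloring of K_{71} with no monochromatic K_6; hence R_4(6) > 71.

E[X] = 143218999/268435456 ≈ 0.534; E[X] < 1, so R_4(6) > 71.


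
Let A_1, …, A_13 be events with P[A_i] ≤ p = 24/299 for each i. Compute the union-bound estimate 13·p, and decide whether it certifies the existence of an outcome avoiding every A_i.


Union bound: P[∪_{i=1}^{13} A_i] ≤ Σ_i P[A_i] ≤ 13·p = 13·(24/299) = 24/23.
Numerically: 24/23 ≈ 1.043.
Is 24/23 < 1? NO.
Since the bound 24/23 is ≥ 1, the union bound is uninformative here; it does NOT by itself certify existence.

13·p = 24/23 ≈ 1.043; existence NOT certified by the union bound.


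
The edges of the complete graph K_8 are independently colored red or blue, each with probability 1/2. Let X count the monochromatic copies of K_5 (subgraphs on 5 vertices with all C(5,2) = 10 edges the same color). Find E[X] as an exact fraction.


Let X = Σ_S X_S over the C(8, 5) = 56 subsets S of size 5, where X_S = 1 if the K_5 on S is monochromatic.
For a fixed S, the K_5 on S has C(5, 2) = 10 edges. P[all 10 edges red] = (1/2)^10, and likewise for blue, so P[monochromatic] = 2·(1/2)^10 = 2^{1 − 10} = 1/512.
By linearity: E[X] = C(8, 5) · 2^{1 − 10} = 56 · 1/512 = 7/64.
Numerically: E[X] ≈ 0.109.

E[X] = C(8,5)·2^(1−C(5,2)) = 7/64 ≈ 0.109.


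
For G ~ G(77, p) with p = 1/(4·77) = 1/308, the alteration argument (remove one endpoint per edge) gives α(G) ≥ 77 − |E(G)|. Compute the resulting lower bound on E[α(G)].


E[|E(G)|] = C(77, 2)·p = 2926 · (1/308) = 19/2.
E[α(G)] ≥ n − E[|E(G)|] = 77 − 19/2 = 135/2.
Numerically: ≈ 67.5000.
(This is only a lower bound; the true E[α(G)] may be larger.)

E[α(G)] ≥ 135/2 ≈ 67.5000.


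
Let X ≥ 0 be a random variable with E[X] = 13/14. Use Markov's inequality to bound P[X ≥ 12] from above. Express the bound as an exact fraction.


μ = E[X] = 13/14, a = 12.
Markov: P[X ≥ 12] ≤ μ/a = (13/14)/12 = 13/168.
Numerically: ≈ 0.077381.
(Since a = 12 > μ = 0.928571, the bound 13/168 is < 1 and informative.)

P[X ≥ 12] ≤ 13/168 ≈ 0.077381.


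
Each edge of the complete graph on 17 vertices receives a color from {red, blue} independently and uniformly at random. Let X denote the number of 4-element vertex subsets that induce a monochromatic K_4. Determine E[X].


Let X = Σ_S X_S over the C(17, 4) = 2380 subsets S of size 4, where X_S = 1 if the K_4 on S is monochromatic.
For a fixed S, the K_4 on S has C(4, 2) = 6 edges. P[all 6 edges red] = (1/2)^6, and likewise for blue, so P[monochromatic] = 2·(1/2)^6 = 2^{1 − 6} = 1/32.
By linearity: E[X] = C(17, 4) · 2^{1 − 6} = 2380 · 1/32 = 595/8.
Numerically: E[X] ≈ 74.375000.

E[X] = C(17,4)·2^(1−C(4,2)) = 595/8 ≈ 74.375000.


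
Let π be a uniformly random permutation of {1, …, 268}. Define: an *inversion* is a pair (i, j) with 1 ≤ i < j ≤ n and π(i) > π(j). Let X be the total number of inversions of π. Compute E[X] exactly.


Write X = Σ X_I over the C(268, 2) = 35778 pairs i < j, with X_I the indicator of one inversion.
There are 35778 indicators.
For each fixed pair i < j, the values π(i) and π(j) are two distinct elements of {1, …, 268} in uniformly random order; by symmetry P[π(i) > π(j)] = 1/2.
By linearity: E[X] = 35778 · (1/2) = C(268, 2) · (1/2) = 35778/2 = 17889 ≈ 17889.000000.

E[X] = 17889 = 17889.000000.


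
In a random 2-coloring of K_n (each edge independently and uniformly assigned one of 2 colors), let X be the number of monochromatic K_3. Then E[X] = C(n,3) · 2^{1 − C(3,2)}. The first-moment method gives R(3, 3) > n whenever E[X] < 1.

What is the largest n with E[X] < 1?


We need C(n, 3) · 2^{1 − 3} < 1, i.e. C(n, 3) < 2^{3 − 1} = 4.
Check values of n near the boundary:
  n = 3: C(3, 3) = 1; 1 < 4? YES
  n = 4: C(4, 3) = 4; 4 < 4? NO
  n = 5: C(5, 3) = 10; 10 < 4? NO
  n = 6: C(6, 3) = 20; 20 < 4? NO
The largest n with C(n, 3) < 4 is n = 3 (where E[X] = 1/4 ≈ 0.250). Hence R(3, 3) > 3, i.e. R(3, 3) ≥ 4.

Largest n = 3; hence R(3, 3) > 3.


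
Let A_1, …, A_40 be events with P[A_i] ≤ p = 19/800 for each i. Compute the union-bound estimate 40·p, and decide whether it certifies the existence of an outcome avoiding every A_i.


Union bound: P[∪_{i=1}^{40} A_i] ≤ Σ_i P[A_i] ≤ 40·p = 40·(19/800) = 19/20.
Numerically: 19/20 ≈ 0.950.
Is 19/20 < 1? YES.
Since P[∪ A_i] ≤ 19/20 < 1, the complement has P[∩ A_i^c] ≥ 1 − 19/20 = 1/20 > 0, so some outcome avoids every A_i.

40·p = 19/20 ≈ 0.950; existence CERTIFIED by the union bound.


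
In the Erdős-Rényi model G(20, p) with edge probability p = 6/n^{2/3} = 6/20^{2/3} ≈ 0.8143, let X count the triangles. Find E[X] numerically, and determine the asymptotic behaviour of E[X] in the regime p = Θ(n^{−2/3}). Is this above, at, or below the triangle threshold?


Number of potential triangles: C(20, 3) = 1140.
Each occurs with probability p³ ≈ (0.8143)³ ≈ 5.400000e-01.
By linearity: E[X] = C(20, 3)·p³ ≈ 1140 · 5.400000e-01 ≈ 615.6000.
Since α = 2/3 < 1, p = c/n^{2/3} ≫ 1/n is above the triangle threshold p ~ 1/n. Asymptotically E[X] ~ (c³/6)·n^{3(1−α)} = (6³/6)·n^{1} → ∞; triangles are abundant w.h.p.

E[X] ≈ 615.6000; in regime p = Θ(1/n^{2/3}) E[X] diverges (above the triangle threshold p ~ 1/n).


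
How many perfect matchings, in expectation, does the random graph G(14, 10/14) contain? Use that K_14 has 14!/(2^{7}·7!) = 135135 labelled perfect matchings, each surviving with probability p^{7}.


K_14 has 14!/(2^{7}·7!) = 135135 labelled perfect matchings.
For each such perfect matching H, let X_H = 1 if all 7 edges of H are present in G. Then P[X_H = 1] = p^{7} = (5/7)^{7} = 78125/823543.
Summing the indicators: E[X] = Σ_H E[X_H] = 135135 · p^{7} = 135135 · 78125/823543 = 1508203125/117649.
Numerically: E[X] ≈ 1.28e+04.

E[X] = 135135 · (5/7)^{7} = 1508203125/117649 ≈ 1.28e+04.


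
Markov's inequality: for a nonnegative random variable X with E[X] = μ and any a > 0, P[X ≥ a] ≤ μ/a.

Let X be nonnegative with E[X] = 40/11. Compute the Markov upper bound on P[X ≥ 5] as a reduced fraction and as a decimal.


μ = E[X] = 40/11, a = 5.
Markov: P[X ≥ 5] ≤ μ/a = (40/11)/5 = 8/11.
Numerically: ≈ 0.7273.
(Since a = 5 > μ = 3.6364, the bound 8/11 is < 1 and informative.)

P[X ≥ 5] ≤ 8/11 ≈ 0.7273.


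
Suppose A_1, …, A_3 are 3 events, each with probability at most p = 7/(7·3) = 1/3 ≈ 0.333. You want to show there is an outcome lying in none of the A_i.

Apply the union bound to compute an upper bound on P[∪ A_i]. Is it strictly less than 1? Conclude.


Union bound: P[∪_{i=1}^{3} A_i] ≤ Σ_i P[A_i] ≤ 3·p = 3·(1/3) = 1.
Numerically: 1 ≈ 1.000.
Is 1 < 1? NO.
Since the bound 1 is ≥ 1, the union bound is uninformative here; it does NOT by itself certify existence.

3·p = 1 ≈ 1.000; existence NOT certified by the union bound.


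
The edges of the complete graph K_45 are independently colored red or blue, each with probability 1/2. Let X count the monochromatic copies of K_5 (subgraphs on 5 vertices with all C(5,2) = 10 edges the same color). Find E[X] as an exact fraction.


Let X = Σ_S X_S over the C(45, 5) = 1221759 subsets S of size 5, where X_S = 1 if the K_5 on S is monochromatic.
For a fixed S, the K_5 on S has C(5, 2) = 10 edges. P[all 10 edges red] = (1/2)^10, and likewise for blue, so P[monochromatic] = 2·(1/2)^10 = 2^{1 − 10} = 1/512.
Summing: E[X] = C(45, 5) · 2^{1 − 10} = 1221759 · 1/512 = 1221759/512.
Numerically: E[X] ≈ 2386.24805.

E[X] = C(45,5)·2^(1−C(5,2)) = 1221759/512 ≈ 2386.24805.


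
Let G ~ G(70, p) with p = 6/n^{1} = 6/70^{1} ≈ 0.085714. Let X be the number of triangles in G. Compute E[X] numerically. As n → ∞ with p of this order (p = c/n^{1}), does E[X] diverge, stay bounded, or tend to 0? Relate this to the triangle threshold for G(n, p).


Number of potential triangles: C(70, 3) = 54740.
Each occurs with probability p³ ≈ (0.085714)³ ≈ 6.2973761e-04.
By linearity: E[X] = C(70, 3)·p³ ≈ 54740 · 6.2973761e-04 ≈ 34.47184.
Here α = 1, so p = 6/n is exactly at the triangle threshold p ~ 1/n. Asymptotically E[X] → c³/6 = 6³/6 = 36 ≈ 36.00000, a bounded constant. In this regime the triangle count is asymptotically Poisson(c³/6).

E[X] ≈ 34.47184; in regime p = Θ(1/n^{1}) E[X] stays bounded (at the triangle threshold p ~ 1/n).


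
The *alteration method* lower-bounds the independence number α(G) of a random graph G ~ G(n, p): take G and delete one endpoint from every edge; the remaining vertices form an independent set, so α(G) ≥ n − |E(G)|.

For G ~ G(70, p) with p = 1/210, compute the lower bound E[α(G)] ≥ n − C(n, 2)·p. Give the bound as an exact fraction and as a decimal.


E[|E(G)|] = C(70, 2)·p = 2415 · (1/210) = 23/2.
E[α(G)] ≥ n − E[|E(G)|] = 70 − 23/2 = 117/2.
Numerically: ≈ 58.5000.
(This is only a lower bound; the true E[α(G)] may be larger.)

E[α(G)] ≥ 117/2 ≈ 58.5000.


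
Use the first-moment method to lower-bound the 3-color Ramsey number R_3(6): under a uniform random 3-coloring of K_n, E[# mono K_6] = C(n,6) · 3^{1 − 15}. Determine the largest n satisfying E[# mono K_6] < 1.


We need C(n, 6) · 3^{1 − 15} < 1, i.e. C(n, 6) < 3^{15 − 1} = 4782969.
Check values of n near the boundary:
  n = 40: C(40, 6) = 3838380; 3838380 < 4782969? YES
  n = 41: C(41, 6) = 4496388; 4496388 < 4782969? YES
  n = 42: C(42, 6) = 5245786; 5245786 < 4782969? NO
  n = 43: C(43, 6) = 6096454; 6096454 < 4782969? NO
The largest n with C(n, 6) < 4782969 is n = 41 (where E[X] = 1498796/1594323 ≈ 0.9401). Hence R_3(6) > 41, i.e. R_3(6) ≥ 42.

Largest n = 41; hence R_3(6) > 41.


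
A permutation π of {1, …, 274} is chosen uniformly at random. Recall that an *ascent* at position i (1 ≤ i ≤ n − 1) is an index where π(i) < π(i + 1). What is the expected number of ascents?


Write X = Σ X_I over i = 1, …, 273, with X_I the indicator of one ascent.
There are 273 indicators.
For each fixed i, the pair (π(i), π(i+1)) is a uniformly random ordered pair of distinct values from {1, …, 274}; by symmetry P[π(i) < π(i+1)] = 1/2.
By linearity: E[X] = 273 · (1/2) = (274 − 1) · (1/2) = 273/2 ≈ 136.500.

E[X] = 273/2 = 136.500.


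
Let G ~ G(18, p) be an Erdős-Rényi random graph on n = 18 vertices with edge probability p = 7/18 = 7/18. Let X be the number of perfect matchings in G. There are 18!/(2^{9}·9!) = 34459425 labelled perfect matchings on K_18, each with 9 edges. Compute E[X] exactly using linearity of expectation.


K_18 has 18!/(2^{9}·9!) = 34459425 labelled perfect matchings.
For each such perfect matching H, let X_H = 1 if all 9 edges of H are present in G. Then P[X_H = 1] = p^{9} = (7/18)^{9} = 40353607/198359290368.
Summing the indicators: E[X] = Σ_H E[X_H] = 34459425 · p^{9} = 34459425 · 40353607/198359290368 = 17167433257975/2448880128.
Numerically: E[X] ≈ 7010.3.

E[X] = 34459425 · (7/18)^{9} = 17167433257975/2448880128 ≈ 7010.3.


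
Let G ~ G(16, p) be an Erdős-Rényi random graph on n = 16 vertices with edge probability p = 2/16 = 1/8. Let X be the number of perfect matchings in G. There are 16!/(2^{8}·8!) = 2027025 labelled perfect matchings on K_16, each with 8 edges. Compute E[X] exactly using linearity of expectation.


K_16 has 16!/(2^{8}·8!) = 2027025 labelled perfect matchings.
For each such perfect matching H, let X_H = 1 if all 8 edges of H are present in G. Then P[X_H = 1] = p^{8} = (1/8)^{8} = 1/16777216.
Summing the indicators: E[X] = Σ_H E[X_H] = 2027025 · p^{8} = 2027025 · 1/16777216 = 2027025/16777216.
Numerically: E[X] ≈ 0.1208.

E[X] = 2027025 · (1/8)^{8} = 2027025/16777216 ≈ 0.1208.


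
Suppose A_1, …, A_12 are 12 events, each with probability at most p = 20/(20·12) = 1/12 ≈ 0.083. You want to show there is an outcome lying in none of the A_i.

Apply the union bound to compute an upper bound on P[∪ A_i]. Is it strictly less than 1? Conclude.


Union bound: P[∪_{i=1}^{12} A_i] ≤ Σ_i P[A_i] ≤ 12·p = 12·(1/12) = 1.
Numerically: 1 ≈ 1.000.
Is 1 < 1? NO.
Since the bound 1 is ≥ 1, the union bound is uninformative here; it does NOT by itself certify existence.

12·p = 1 ≈ 1.000; existence NOT certified by the union bound.


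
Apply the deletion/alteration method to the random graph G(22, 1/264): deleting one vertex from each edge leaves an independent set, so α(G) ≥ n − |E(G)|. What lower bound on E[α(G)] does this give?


E[|E(G)|] = C(22, 2)·p = 231 · (1/264) = 7/8.
E[α(G)] ≥ n − E[|E(G)|] = 22 − 7/8 = 169/8.
Numerically: ≈ 21.1250.
(This is only a lower bound; the true E[α(G)] may be larger.)

E[α(G)] ≥ 169/8 ≈ 21.1250.


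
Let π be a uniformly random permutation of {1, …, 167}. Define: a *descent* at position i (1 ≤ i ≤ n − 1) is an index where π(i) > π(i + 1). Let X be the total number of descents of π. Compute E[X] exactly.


Write X = Σ X_I over i = 1, …, 166, with X_I the indicator of one descent.
There are 166 indicators.
For each fixed i, the pair (π(i), π(i+1)) is a uniformly random ordered pair of distinct values from {1, …, 167}; by symmetry P[π(i) > π(i+1)] = 1/2.
By linearity: E[X] = 166 · (1/2) = (167 − 1) · (1/2) = 83 ≈ 83.0000.

E[X] = 83 = 83.0000.


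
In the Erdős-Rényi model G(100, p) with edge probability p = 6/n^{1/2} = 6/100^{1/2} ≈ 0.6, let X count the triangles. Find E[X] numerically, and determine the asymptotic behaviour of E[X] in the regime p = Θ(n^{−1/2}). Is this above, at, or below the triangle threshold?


Number of potential triangles: C(100, 3) = 161700.
Each occurs with probability p³ ≈ (0.6)³ ≈ 2.160000e-01.
By linearity: E[X] = C(100, 3)·p³ ≈ 161700 · 2.160000e-01 ≈ 34927.2000.
Since α = 1/2 < 1, p = c/n^{1/2} ≫ 1/n is above the triangle threshold p ~ 1/n. Asymptotically E[X] ~ (c³/6)·n^{3(1−α)} = (6³/6)·n^{1.5} → ∞; triangles are abundant w.h.p.

E[X] ≈ 34927.2000; in regime p = Θ(1/n^{1/2}) E[X] diverges (above the triangle threshold p ~ 1/n).


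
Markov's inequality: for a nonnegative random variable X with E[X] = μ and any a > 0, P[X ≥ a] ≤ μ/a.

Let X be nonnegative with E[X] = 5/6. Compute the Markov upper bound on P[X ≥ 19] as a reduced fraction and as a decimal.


μ = E[X] = 5/6, a = 19.
Markov: P[X ≥ 19] ≤ μ/a = (5/6)/19 = 5/114.
Numerically: ≈ 0.04386.
(Since a = 19 > μ = 0.83333, the bound 5/114 is < 1 and informative.)

P[X ≥ 19] ≤ 5/114 ≈ 0.04386.


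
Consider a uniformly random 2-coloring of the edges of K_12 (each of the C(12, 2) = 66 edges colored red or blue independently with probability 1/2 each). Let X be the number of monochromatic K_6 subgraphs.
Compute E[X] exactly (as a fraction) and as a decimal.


Let X = Σ_S X_S over the C(12, 6) = 924 subsets S of size 6, where X_S = 1 if the K_6 on S is monochromatic.
For a fixed S, the K_6 on S has C(6, 2) = 15 edges. P[all 15 edges red] = (1/2)^15, and likewise for blue, so P[monochromatic] = 2·(1/2)^15 = 2^{1 − 15} = 1/16384.
Summing: E[X] = C(12, 6) · 2^{1 − 15} = 924 · 1/16384 = 231/4096.
Numerically: E[X] ≈ 0.0564.

E[X] = C(12,6)·2^(1−C(6,2)) = 231/4096 ≈ 0.0564.


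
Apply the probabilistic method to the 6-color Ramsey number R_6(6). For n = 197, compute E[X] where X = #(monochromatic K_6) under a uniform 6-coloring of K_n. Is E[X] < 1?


E[X] = C(197, 6) · 6^{1 − 15} = 75176946208 · 6^{−14} = 75176946208/78364164096.
As a reduced fraction: E[X] = 2349279569/2448880128 ≈ 0.95933.
Is E[X] < 1? YES.
Since E[X] < 1, there exists a 6-coloring of K_{197} with no monochromatic K_6; hence R_6(6) > 197.

E[X] = 2349279569/2448880128 ≈ 0.95933; E[X] < 1, so R_6(6) > 197.


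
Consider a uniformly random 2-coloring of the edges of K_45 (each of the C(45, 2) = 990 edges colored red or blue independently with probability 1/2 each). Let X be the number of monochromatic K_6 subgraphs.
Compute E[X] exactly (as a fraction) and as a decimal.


Let X = Σ_S X_S over the C(45, 6) = 8145060 subsets S of size 6, where X_S = 1 if the K_6 on S is monochromatic.
For a fixed S, the K_6 on S has C(6, 2) = 15 edges. P[all 15 edges red] = (1/2)^15, and likewise for blue, so P[monochromatic] = 2·(1/2)^15 = 2^{1 − 15} = 1/16384.
By linearity: E[X] = C(45, 6) · 2^{1 − 15} = 8145060 · 1/16384 = 2036265/4096.
Numerically: E[X] ≈ 497.13501.

E[X] = C(45,6)·2^(1−C(6,2)) = 2036265/4096 ≈ 497.13501.


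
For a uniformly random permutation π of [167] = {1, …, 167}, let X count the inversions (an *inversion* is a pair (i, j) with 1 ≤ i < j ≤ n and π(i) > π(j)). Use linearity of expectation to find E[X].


Write X = Σ X_I over the C(167, 2) = 13861 pairs i < j, with X_I the indicator of one inversion.
There are 13861 indicators.
For each fixed pair i < j, the values π(i) and π(j) are two distinct elements of {1, …, 167} in uniformly random order; by symmetry P[π(i) > π(j)] = 1/2.
By linearity: E[X] = 13861 · (1/2) = C(167, 2) · (1/2) = 13861/2 = 13861/2 ≈ 6930.500.

E[X] = 13861/2 = 6930.500.


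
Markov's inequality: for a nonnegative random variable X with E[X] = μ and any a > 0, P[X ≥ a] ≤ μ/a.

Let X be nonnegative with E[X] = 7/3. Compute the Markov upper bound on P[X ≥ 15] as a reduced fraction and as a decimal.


μ = E[X] = 7/3, a = 15.
Markov: P[X ≥ 15] ≤ μ/a = (7/3)/15 = 7/45.
Numerically: ≈ 0.15556.
(Since a = 15 > μ = 2.33333, the bound 7/45 is < 1 and informative.)

P[X ≥ 15] ≤ 7/45 ≈ 0.15556.


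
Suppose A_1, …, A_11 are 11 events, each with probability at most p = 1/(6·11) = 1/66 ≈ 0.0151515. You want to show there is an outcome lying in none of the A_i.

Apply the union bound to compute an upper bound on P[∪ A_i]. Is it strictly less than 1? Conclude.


Union bound: P[∪_{i=1}^{11} A_i] ≤ Σ_i P[A_i] ≤ 11·p = 11·(1/66) = 1/6.
Numerically: 1/6 ≈ 0.1666667.
Is 1/6 < 1? YES.
Since P[∪ A_i] ≤ 1/6 < 1, the complement has P[∩ A_i^c] ≥ 1 − 1/6 = 5/6 > 0, so some outcome avoids every A_i.

11·p = 1/6 ≈ 0.1666667; existence CERTIFIED by the union bound.


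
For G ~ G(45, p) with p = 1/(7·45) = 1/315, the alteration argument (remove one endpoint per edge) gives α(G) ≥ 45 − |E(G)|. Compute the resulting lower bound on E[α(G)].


E[|E(G)|] = C(45, 2)·p = 990 · (1/315) = 22/7.
E[α(G)] ≥ n − E[|E(G)|] = 45 − 22/7 = 293/7.
Numerically: ≈ 41.8571.
(This is only a lower bound; the true E[α(G)] may be larger.)

E[α(G)] ≥ 293/7 ≈ 41.8571.


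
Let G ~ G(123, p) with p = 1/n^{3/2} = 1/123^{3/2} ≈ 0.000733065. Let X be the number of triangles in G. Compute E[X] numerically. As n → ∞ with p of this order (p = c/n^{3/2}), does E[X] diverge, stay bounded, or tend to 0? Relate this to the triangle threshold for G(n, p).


Number of potential triangles: C(123, 3) = 302621.
Each occurs with probability p³ ≈ (0.000733065)³ ≈ 3.93937204e-10.
By linearity: E[X] = C(123, 3)·p³ ≈ 302621 · 3.93937204e-10 ≈ 0.000119.
Since α = 3/2 > 1, p = c/n^{3/2} = o(1/n) is below the triangle threshold p ~ 1/n. Asymptotically E[X] ~ (c³/6)·n^{3(1−α)} = (1³/6)·n^{-1.5} → 0, so by Markov's inequality G has no triangles w.h.p.

E[X] ≈ 0.000119; in regime p = Θ(1/n^{3/2}) E[X] tends to 0 (below the triangle threshold p ~ 1/n).


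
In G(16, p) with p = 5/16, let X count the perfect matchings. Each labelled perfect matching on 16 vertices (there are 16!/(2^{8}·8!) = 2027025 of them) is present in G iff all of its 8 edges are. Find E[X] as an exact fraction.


K_16 has 16!/(2^{8}·8!) = 2027025 labelled perfect matchings.
For each such perfect matching H, let X_H = 1 if all 8 edges of H are present in G. Then P[X_H = 1] = p^{8} = (5/16)^{8} = 390625/4294967296.
By linearity: E[X] = Σ_H E[X_H] = 2027025 · p^{8} = 2027025 · 390625/4294967296 = 791806640625/4294967296.
Numerically: E[X] ≈ 184.357.

E[X] = 2027025 · (5/16)^{8} = 791806640625/4294967296 ≈ 184.357.


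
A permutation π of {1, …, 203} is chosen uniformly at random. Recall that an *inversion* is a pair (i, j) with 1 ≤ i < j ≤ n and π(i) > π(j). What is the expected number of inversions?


Write X = Σ X_I over the C(203, 2) = 20503 pairs i < j, with X_I the indicator of one inversion.
There are 20503 indicators.
For each fixed pair i < j, the values π(i) and π(j) are two distinct elements of {1, …, 203} in uniformly random order; by symmetry P[π(i) > π(j)] = 1/2.
By linearity: E[X] = 20503 · (1/2) = C(203, 2) · (1/2) = 20503/2 = 20503/2 ≈ 10251.500.

E[X] = 20503/2 = 10251.500.


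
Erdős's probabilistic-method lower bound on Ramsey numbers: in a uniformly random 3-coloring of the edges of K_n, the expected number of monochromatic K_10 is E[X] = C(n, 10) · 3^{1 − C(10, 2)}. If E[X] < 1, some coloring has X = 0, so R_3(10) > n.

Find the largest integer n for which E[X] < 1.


We need C(n, 10) · 3^{1 − 45} < 1, i.e. C(n, 10) < 3^{45 − 1} = 984770902183611232881.
Check values of n near the boundary:
  n = 570: C(570, 10) = 921524823451961408691; 921524823451961408691 < 984770902183611232881? YES
  n = 571: C(571, 10) = 937951290893172842001; 937951290893172842001 < 984770902183611232881? YES
  n = 572: C(572, 10) = 954640815642161682606; 954640815642161682606 < 984770902183611232881? YES
  n = 573: C(573, 10) = 971597135635805762226; 971597135635805762226 < 984770902183611232881? YES
  n = 574: C(574, 10) = 988824035203816502691; 988824035203816502691 < 984770902183611232881? NO
The largest n with C(n, 10) < 984770902183611232881 is n = 573 (where E[X] = 35985079097622435638/36472996377170786403 ≈ 0.98662). Hence R_3(10) > 573, i.e. R_3(10) ≥ 574.

Largest n = 573; hence R_3(10) > 573.


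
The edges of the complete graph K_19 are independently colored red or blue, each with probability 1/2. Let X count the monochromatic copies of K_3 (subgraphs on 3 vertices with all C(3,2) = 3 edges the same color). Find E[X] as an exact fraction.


Let X = Σ_S X_S over the C(19, 3) = 969 subsets S of size 3, where X_S = 1 if the K_3 on S is monochromatic.
For a fixed S, the K_3 on S has C(3, 2) = 3 edges. P[all 3 edges red] = (1/2)^3, and likewise for blue, so P[monochromatic] = 2·(1/2)^3 = 2^{1 − 3} = 1/4.
By linearity of expectation: E[X] = C(19, 3) · 2^{1 − 3} = 969 · 1/4 = 969/4.
Numerically: E[X] ≈ 242.2500.

E[X] = C(19,3)·2^(1−C(3,2)) = 969/4 ≈ 242.2500.


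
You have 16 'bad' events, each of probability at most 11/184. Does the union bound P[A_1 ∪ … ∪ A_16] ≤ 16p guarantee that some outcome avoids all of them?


Union bound: P[∪_{i=1}^{16} A_i] ≤ Σ_i P[A_i] ≤ 16·p = 16·(11/184) = 22/23.
Numerically: 22/23 ≈ 0.9565217.
Is 22/23 < 1? YES.
Since P[∪ A_i] ≤ 22/23 < 1, the complement has P[∩ A_i^c] ≥ 1 − 22/23 = 1/23 > 0, so some outcome avoids every A_i.

16·p = 22/23 ≈ 0.9565217; existence CERTIFIED by the union bound.


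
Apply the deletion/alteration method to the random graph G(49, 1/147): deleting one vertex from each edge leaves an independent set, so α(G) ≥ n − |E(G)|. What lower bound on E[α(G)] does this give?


E[|E(G)|] = C(49, 2)·p = 1176 · (1/147) = 8.
E[α(G)] ≥ n − E[|E(G)|] = 49 − 8 = 41.
Numerically: ≈ 41.0000.
(This is only a lower bound; the true E[α(G)] may be larger.)

E[α(G)] ≥ 41 ≈ 41.0000.


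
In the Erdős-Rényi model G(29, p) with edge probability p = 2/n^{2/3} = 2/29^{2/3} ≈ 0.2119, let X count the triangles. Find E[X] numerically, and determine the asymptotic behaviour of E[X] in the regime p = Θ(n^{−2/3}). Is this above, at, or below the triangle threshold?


Number of potential triangles: C(29, 3) = 3654.
Each occurs with probability p³ ≈ (0.2119)³ ≈ 9.512485e-03.
By linearity: E[X] = C(29, 3)·p³ ≈ 3654 · 9.512485e-03 ≈ 34.7586.
Since α = 2/3 < 1, p = c/n^{2/3} ≫ 1/n is above the triangle threshold p ~ 1/n. Asymptotically E[X] ~ (c³/6)·n^{3(1−α)} = (2³/6)·n^{1} → ∞; triangles are abundant w.h.p.

E[X] ≈ 34.7586; in regime p = Θ(1/n^{2/3}) E[X] diverges (above the triangle threshold p ~ 1/n).


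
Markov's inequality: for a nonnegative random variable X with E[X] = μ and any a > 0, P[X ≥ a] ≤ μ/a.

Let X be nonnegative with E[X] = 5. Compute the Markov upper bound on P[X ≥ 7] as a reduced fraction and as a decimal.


μ = E[X] = 5, a = 7.
Markov: P[X ≥ 7] ≤ μ/a = (5)/7 = 5/7.
Numerically: ≈ 0.7143.
(Since a = 7 > μ = 5.0000, the bound 5/7 is < 1 and informative.)

P[X ≥ 7] ≤ 5/7 ≈ 0.7143.


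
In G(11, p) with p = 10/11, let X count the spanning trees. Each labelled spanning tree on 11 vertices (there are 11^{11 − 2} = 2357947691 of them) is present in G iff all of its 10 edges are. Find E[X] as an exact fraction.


K_11 has 11^{11 − 2} = 2357947691 labelled spanning trees.
For each such spanning tree H, let X_H = 1 if all 10 edges of H are present in G. Then P[X_H = 1] = p^{10} = (10/11)^{10} = 10000000000/25937424601.
By linearity: E[X] = Σ_H E[X_H] = 2357947691 · p^{10} = 2357947691 · 10000000000/25937424601 = 10000000000/11.
Numerically: E[X] ≈ 9.09e+08.

E[X] = 2357947691 · (10/11)^{10} = 10000000000/11 ≈ 9.09e+08.


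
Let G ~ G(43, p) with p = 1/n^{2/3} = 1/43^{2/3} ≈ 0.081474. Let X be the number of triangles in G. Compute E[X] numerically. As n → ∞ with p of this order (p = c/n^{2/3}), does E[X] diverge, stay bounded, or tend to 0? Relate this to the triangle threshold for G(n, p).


Number of potential triangles: C(43, 3) = 12341.
Each occurs with probability p³ ≈ (0.081474)³ ≈ 5.4083288e-04.
By linearity: E[X] = C(43, 3)·p³ ≈ 12341 · 5.4083288e-04 ≈ 6.67442.
Since α = 2/3 < 1, p = c/n^{2/3} ≫ 1/n is above the triangle threshold p ~ 1/n. Asymptotically E[X] ~ (c³/6)·n^{3(1−α)} = (1³/6)·n^{1} → ∞; triangles are abundant w.h.p.

E[X] ≈ 6.67442; in regime p = Θ(1/n^{2/3}) E[X] diverges (above the triangle threshold p ~ 1/n).


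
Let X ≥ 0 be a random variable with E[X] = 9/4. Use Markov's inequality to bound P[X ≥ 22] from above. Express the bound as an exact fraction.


μ = E[X] = 9/4, a = 22.
Markov: P[X ≥ 22] ≤ μ/a = (9/4)/22 = 9/88.
Numerically: ≈ 0.1023.
(Since a = 22 > μ = 2.2500, the bound 9/88 is < 1 and informative.)

P[X ≥ 22] ≤ 9/88 ≈ 0.1023.


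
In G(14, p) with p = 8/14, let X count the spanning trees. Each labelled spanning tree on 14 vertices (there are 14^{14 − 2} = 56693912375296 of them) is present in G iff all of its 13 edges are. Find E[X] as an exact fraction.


K_14 has 14^{14 − 2} = 56693912375296 labelled spanning trees.
For each such spanning tree H, let X_H = 1 if all 13 edges of H are present in G. Then P[X_H = 1] = p^{13} = (4/7)^{13} = 67108864/96889010407.
Summing the indicators: E[X] = Σ_H E[X_H] = 56693912375296 · p^{13} = 56693912375296 · 67108864/96889010407 = 274877906944/7.
Numerically: E[X] ≈ 3.92683e+10.

E[X] = 56693912375296 · (4/7)^{13} = 274877906944/7 ≈ 3.92683e+10.


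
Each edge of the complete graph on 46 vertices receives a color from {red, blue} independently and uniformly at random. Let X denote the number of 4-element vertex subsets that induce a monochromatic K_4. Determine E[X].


Let X = Σ_S X_S over the C(46, 4) = 163185 subsets S of size 4, where X_S = 1 if the K_4 on S is monochromatic.
For a fixed S, the K_4 on S has C(4, 2) = 6 edges. P[all 6 edges red] = (1/2)^6, and likewise for blue, so P[monochromatic] = 2·(1/2)^6 = 2^{1 − 6} = 1/32.
By linearity: E[X] = C(46, 4) · 2^{1 − 6} = 163185 · 1/32 = 163185/32.
Numerically: E[X] ≈ 5099.53125.

E[X] = C(46,4)·2^(1−C(4,2)) = 163185/32 ≈ 5099.53125.


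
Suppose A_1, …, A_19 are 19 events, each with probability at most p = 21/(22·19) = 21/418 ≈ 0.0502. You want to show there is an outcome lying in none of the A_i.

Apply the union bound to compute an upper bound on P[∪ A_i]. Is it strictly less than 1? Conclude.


Union bound: P[∪_{i=1}^{19} A_i] ≤ Σ_i P[A_i] ≤ 19·p = 19·(21/418) = 21/22.
Numerically: 21/22 ≈ 0.9545.
Is 21/22 < 1? YES.
Since P[∪ A_i] ≤ 21/22 < 1, the complement has P[∩ A_i^c] ≥ 1 − 21/22 = 1/22 > 0, so some outcome avoids every A_i.

19·p = 21/22 ≈ 0.9545; existence CERTIFIED by the union bound.


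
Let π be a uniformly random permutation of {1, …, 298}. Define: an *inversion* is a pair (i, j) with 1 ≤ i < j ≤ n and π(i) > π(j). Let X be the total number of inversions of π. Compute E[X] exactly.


Write X = Σ X_I over the C(298, 2) = 44253 pairs i < j, with X_I the indicator of one inversion.
There are 44253 indicators.
For each fixed pair i < j, the values π(i) and π(j) are two distinct elements of {1, …, 298} in uniformly random order; by symmetry P[π(i) > π(j)] = 1/2.
By linearity: E[X] = 44253 · (1/2) = C(298, 2) · (1/2) = 44253/2 = 44253/2 ≈ 22126.5000.

E[X] = 44253/2 = 22126.5000.


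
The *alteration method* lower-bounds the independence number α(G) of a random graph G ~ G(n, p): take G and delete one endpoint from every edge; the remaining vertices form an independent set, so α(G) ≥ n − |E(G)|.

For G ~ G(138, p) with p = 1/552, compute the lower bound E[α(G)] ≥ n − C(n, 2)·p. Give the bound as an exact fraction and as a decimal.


E[|E(G)|] = C(138, 2)·p = 9453 · (1/552) = 137/8.
E[α(G)] ≥ n − E[|E(G)|] = 138 − 137/8 = 967/8.
Numerically: ≈ 120.875000.
(This is only a lower bound; the true E[α(G)] may be larger.)

E[α(G)] ≥ 967/8 ≈ 120.875000.


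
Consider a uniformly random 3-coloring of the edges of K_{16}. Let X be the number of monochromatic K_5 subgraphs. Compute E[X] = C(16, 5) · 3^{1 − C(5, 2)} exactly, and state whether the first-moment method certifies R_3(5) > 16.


E[X] = C(16, 5) · 3^{1 − 10} = 4368 · 3^{−9} = 4368/19683.
As a reduced fraction: E[X] = 1456/6561 ≈ 0.2219.
Is E[X] < 1? YES.
Since E[X] < 1, there exists a 3-coloring of K_{16} with no monochromatic K_5; hence R_3(5) > 16.

E[X] = 1456/6561 ≈ 0.2219; E[X] < 1, so R_3(5) > 16.


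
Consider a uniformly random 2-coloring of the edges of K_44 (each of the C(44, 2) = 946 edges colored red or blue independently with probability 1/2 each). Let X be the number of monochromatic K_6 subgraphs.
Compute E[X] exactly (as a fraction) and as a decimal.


Let X = Σ_S X_S over the C(44, 6) = 7059052 subsets S of size 6, where X_S = 1 if the K_6 on S is monochromatic.
For a fixed S, the K_6 on S has C(6, 2) = 15 edges. P[all 15 edges red] = (1/2)^15, and likewise for blue, so P[monochromatic] = 2·(1/2)^15 = 2^{1 − 15} = 1/16384.
By linearity: E[X] = C(44, 6) · 2^{1 − 15} = 7059052 · 1/16384 = 1764763/4096.
Numerically: E[X] ≈ 430.8503.

E[X] = C(44,6)·2^(1−C(6,2)) = 1764763/4096 ≈ 430.8503.


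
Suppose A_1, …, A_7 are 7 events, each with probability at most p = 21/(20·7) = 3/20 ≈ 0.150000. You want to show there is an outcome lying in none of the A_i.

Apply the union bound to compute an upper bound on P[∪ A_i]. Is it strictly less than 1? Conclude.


Union bound: P[∪_{i=1}^{7} A_i] ≤ Σ_i P[A_i] ≤ 7·p = 7·(3/20) = 21/20.
Numerically: 21/20 ≈ 1.050000.
Is 21/20 < 1? NO.
Since the bound 21/20 is ≥ 1, the union bound is uninformative here; it does NOT by itself certify existence.

7·p = 21/20 ≈ 1.050000; existence NOT certified by the union bound.


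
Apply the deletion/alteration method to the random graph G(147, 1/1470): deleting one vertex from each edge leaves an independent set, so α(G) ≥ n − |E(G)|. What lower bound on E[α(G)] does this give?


E[|E(G)|] = C(147, 2)·p = 10731 · (1/1470) = 73/10.
E[α(G)] ≥ n − E[|E(G)|] = 147 − 73/10 = 1397/10.
Numerically: ≈ 139.7000.
(This is only a lower bound; the true E[α(G)] may be larger.)

E[α(G)] ≥ 1397/10 ≈ 139.7000.


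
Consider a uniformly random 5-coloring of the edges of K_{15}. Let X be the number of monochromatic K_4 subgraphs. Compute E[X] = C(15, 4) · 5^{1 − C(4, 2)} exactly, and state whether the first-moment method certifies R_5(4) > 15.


E[X] = C(15, 4) · 5^{1 − 6} = 1365 · 5^{−5} = 1365/3125.
As a reduced fraction: E[X] = 273/625 ≈ 0.43680.
Is E[X] < 1? YES.
Since E[X] < 1, there exists a 5-coloring of K_{15} with no monochromatic K_4; hence R_5(4) > 15.

E[X] = 273/625 ≈ 0.43680; E[X] < 1, so R_5(4) > 15.


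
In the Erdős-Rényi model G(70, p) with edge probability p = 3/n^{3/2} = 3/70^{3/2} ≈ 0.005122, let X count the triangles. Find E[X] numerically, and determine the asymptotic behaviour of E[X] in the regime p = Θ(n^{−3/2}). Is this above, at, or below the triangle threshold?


Number of potential triangles: C(70, 3) = 54740.
Each occurs with probability p³ ≈ (0.005122)³ ≈ 1.344072e-07.
By linearity: E[X] = C(70, 3)·p³ ≈ 54740 · 1.344072e-07 ≈ 0.0074.
Since α = 3/2 > 1, p = c/n^{3/2} = o(1/n) is below the triangle threshold p ~ 1/n. Asymptotically E[X] ~ (c³/6)·n^{3(1−α)} = (3³/6)·n^{-1.5} → 0, so by Markov's inequality G has no triangles w.h.p.

E[X] ≈ 0.0074; in regime p = Θ(1/n^{3/2}) E[X] tends to 0 (below the triangle threshold p ~ 1/n).


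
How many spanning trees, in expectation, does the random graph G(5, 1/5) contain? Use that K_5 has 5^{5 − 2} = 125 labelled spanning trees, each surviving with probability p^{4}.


K_5 has 5^{5 − 2} = 125 labelled spanning trees.
For each such spanning tree H, let X_H = 1 if all 4 edges of H are present in G. Then P[X_H = 1] = p^{4} = (1/5)^{4} = 1/625.
By linearity: E[X] = Σ_H E[X_H] = 125 · p^{4} = 125 · 1/625 = 1/5.
Numerically: E[X] ≈ 0.2.

E[X] = 125 · (1/5)^{4} = 1/5 ≈ 0.2.


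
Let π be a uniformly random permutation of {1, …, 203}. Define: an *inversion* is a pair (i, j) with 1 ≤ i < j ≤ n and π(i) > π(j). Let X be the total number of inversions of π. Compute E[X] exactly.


Write X = Σ X_I over the C(203, 2) = 20503 pairs i < j, with X_I the indicator of one inversion.
There are 20503 indicators.
For each fixed pair i < j, the values π(i) and π(j) are two distinct elements of {1, …, 203} in uniformly random order; by symmetry P[π(i) > π(j)] = 1/2.
By linearity: E[X] = 20503 · (1/2) = C(203, 2) · (1/2) = 20503/2 = 20503/2 ≈ 10251.50000.

E[X] = 20503/2 = 10251.50000.


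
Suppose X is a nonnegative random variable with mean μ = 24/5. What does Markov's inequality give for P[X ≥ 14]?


μ = E[X] = 24/5, a = 14.
Markov: P[X ≥ 14] ≤ μ/a = (24/5)/14 = 12/35.
Numerically: ≈ 0.342857.
(Since a = 14 > μ = 4.800000, the bound 12/35 is < 1 and informative.)

P[X ≥ 14] ≤ 12/35 ≈ 0.342857.


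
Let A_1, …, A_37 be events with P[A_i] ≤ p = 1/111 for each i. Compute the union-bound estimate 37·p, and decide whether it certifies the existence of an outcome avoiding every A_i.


Union bound: P[∪_{i=1}^{37} A_i] ≤ Σ_i P[A_i] ≤ 37·p = 37·(1/111) = 1/3.
Numerically: 1/3 ≈ 0.3333333.
Is 1/3 < 1? YES.
Since P[∪ A_i] ≤ 1/3 < 1, the complement has P[∩ A_i^c] ≥ 1 − 1/3 = 2/3 > 0, so some outcome avoids every A_i.

37·p = 1/3 ≈ 0.3333333; existence CERTIFIED by the union bound.


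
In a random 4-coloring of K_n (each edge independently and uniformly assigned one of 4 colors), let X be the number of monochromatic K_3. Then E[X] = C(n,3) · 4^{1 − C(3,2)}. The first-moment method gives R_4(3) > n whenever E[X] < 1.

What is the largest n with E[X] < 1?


We need C(n, 3) · 4^{1 − 3} < 1, i.e. C(n, 3) < 4^{3 − 1} = 16.
Check values of n near the boundary:
  n = 3: C(3, 3) = 1; 1 < 16? YES
  n = 4: C(4, 3) = 4; 4 < 16? YES
  n = 5: C(5, 3) = 10; 10 < 16? YES
  n = 6: C(6, 3) = 20; 20 < 16? NO
  n = 7: C(7, 3) = 35; 35 < 16? NO
  n = 8: C(8, 3) = 56; 56 < 16? NO
The largest n with C(n, 3) < 16 is n = 5 (where E[X] = 5/8 ≈ 0.62500). Hence R_4(3) > 5, i.e. R_4(3) ≥ 6.

Largest n = 5; hence R_4(3) > 5.


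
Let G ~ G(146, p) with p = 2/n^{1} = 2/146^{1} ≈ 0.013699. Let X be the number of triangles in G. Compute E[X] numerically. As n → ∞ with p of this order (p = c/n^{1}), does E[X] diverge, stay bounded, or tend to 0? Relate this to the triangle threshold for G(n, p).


Number of potential triangles: C(146, 3) = 508080.
Each occurs with probability p³ ≈ (0.013699)³ ≈ 2.5705817e-06.
By linearity: E[X] = C(146, 3)·p³ ≈ 508080 · 2.5705817e-06 ≈ 1.30606.
Here α = 1, so p = 2/n is exactly at the triangle threshold p ~ 1/n. Asymptotically E[X] → c³/6 = 2³/6 = 4/3 ≈ 1.33333, a bounded constant. In this regime the triangle count is asymptotically Poisson(c³/6).

E[X] ≈ 1.30606; in regime p = Θ(1/n^{1}) E[X] stays bounded (at the triangle threshold p ~ 1/n).


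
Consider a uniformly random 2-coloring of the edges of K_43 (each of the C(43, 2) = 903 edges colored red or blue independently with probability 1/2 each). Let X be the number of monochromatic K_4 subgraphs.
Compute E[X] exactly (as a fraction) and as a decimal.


Let X = Σ_S X_S over the C(43, 4) = 123410 subsets S of size 4, where X_S = 1 if the K_4 on S is monochromatic.
For a fixed S, the K_4 on S has C(4, 2) = 6 edges. P[all 6 edges red] = (1/2)^6, and likewise for blue, so P[monochromatic] = 2·(1/2)^6 = 2^{1 − 6} = 1/32.
By linearity of expectation: E[X] = C(43, 4) · 2^{1 − 6} = 123410 · 1/32 = 61705/16.
Numerically: E[X] ≈ 3856.562500.

E[X] = C(43,4)·2^(1−C(4,2)) = 61705/16 ≈ 3856.562500.


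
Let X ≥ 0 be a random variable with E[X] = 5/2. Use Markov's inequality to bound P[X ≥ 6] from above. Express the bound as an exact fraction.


μ = E[X] = 5/2, a = 6.
Markov: P[X ≥ 6] ≤ μ/a = (5/2)/6 = 5/12.
Numerically: ≈ 0.416667.
(Since a = 6 > μ = 2.500000, the bound 5/12 is < 1 and informative.)

P[X ≥ 6] ≤ 5/12 ≈ 0.416667.


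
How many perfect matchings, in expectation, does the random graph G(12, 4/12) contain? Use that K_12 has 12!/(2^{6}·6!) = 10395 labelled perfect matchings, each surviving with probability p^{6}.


K_12 has 12!/(2^{6}·6!) = 10395 labelled perfect matchings.
For each such perfect matching H, let X_H = 1 if all 6 edges of H are present in G. Then P[X_H = 1] = p^{6} = (1/3)^{6} = 1/729.
By linearity: E[X] = Σ_H E[X_H] = 10395 · p^{6} = 10395 · 1/729 = 385/27.
Numerically: E[X] ≈ 14.2593.

E[X] = 10395 · (1/3)^{6} = 385/27 ≈ 14.2593.


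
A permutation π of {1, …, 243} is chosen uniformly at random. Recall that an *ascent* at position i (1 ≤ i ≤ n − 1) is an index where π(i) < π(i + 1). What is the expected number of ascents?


Write X = Σ X_I over i = 1, …, 242, with X_I the indicator of one ascent.
There are 242 indicators.
For each fixed i, the pair (π(i), π(i+1)) is a uniformly random ordered pair of distinct values from {1, …, 243}; by symmetry P[π(i) < π(i+1)] = 1/2.
By linearity: E[X] = 242 · (1/2) = (243 − 1) · (1/2) = 121 ≈ 121.0000.

E[X] = 121 = 121.0000.
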